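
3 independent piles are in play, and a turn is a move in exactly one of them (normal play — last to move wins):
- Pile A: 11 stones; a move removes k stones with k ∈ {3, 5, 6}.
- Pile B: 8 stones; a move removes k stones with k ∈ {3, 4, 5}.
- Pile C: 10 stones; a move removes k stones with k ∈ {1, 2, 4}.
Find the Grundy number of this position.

Build the Grundy sequence for pile A with g(k) = mex{g(k−s) : s ∈ {3, 5, 6}, s ≤ k}:
g(0) = mex{} = 0
g(1) = mex{} = 0
g(2) = mex{} = 0
g(3) = mex{0} = 1
g(4) = mex{0} = 1
g(5) = mex{0} = 1
g(6) = mex{0,1} = 2
g(7) = mex{0,1} = 2
g(8) = mex{0,1} = 2
g(9) = mex{1,2} = 0
g(10) = mex{1,2} = 0
g(11) = mex{1,2} = 0
So g(11) = 0.
For pile B, compute g(0), g(1), … with moves {3, 4, 5}:
k:     0  1  2  3  4  5  6  7  8
g(k):  0  0  0  1  1  1  2  2  0
So g(8) = 0.
Grundy values for pile C (subtraction set {1, 2, 4}):
g(0) = mex{} = 0
g(1) = mex{0} = 1
g(2) = mex{0,1} = 2
g(3) = mex{1,2} = 0
g(4) = mex{0,2} = 1
g(5) = mex{0,1} = 2
g(6) = mex{1,2} = 0
g(7) = mex{0,2} = 1
g(8) = mex{0,1} = 2
g(9) = mex{1,2} = 0
g(10) = mex{0,2} = 1
So g(10) = 1.
The value of a disjunctive sum is the nim-sum of the parts.
Combined value = 0 ⊕ 0 ⊕ 1 = 1.

1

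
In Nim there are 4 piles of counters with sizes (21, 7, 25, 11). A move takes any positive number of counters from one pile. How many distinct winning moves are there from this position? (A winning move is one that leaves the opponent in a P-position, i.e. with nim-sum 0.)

Bitwise XOR of the heap sizes:
  10101  (21)
  00111  (7)
  11001  (25)
  01011  (11)
  -----
  00000  (0)
The nim-sum is already 0, so every move leaves a nonzero nim-sum — there are no winning moves.

0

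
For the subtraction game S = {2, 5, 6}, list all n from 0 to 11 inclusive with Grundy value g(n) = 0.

0, 1, 4, 8, 11

Grundy values for subtraction set {2, 5, 6}:
k:     0  1  2  3  4  5  6  7  8  9 10 11
g(k):  0  0  1  1  0  2  1  3  0  2  1  0
The P-positions (g = 0) in 0..11 are 0, 1, 4, 8, 11.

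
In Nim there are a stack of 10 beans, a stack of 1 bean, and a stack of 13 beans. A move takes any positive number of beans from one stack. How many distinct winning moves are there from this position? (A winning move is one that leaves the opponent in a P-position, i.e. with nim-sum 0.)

Nim-sum: 10 XOR 1 XOR 13 = 6.
The overall nim-sum is X = 6. A stack of size p has a winning move iff p XOR X < p (reduce it to p XOR X).
  10: 10 XOR 6 = 12 ≥ 10 — no move.
  1: 1 XOR 6 = 7 ≥ 1 — no move.
  13: 13 XOR 6 = 11 < 13 — winning move (to 11).
That gives 1 winning move.

1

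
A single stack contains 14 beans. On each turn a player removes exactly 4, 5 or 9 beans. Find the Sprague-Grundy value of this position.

0

Build the Grundy sequence with g(k) = mex{g(k−s) : s ∈ {4, 5, 9}, s ≤ k}:
g(0) = mex{} = 0
g(1) = mex{} = 0
g(2) = mex{} = 0
g(3) = mex{} = 0
g(4) = mex{0} = 1
g(5) = mex{0} = 1
g(6) = mex{0} = 1
g(7) = mex{0} = 1
g(8) = mex{0,1} = 2
g(9) = mex{0,1} = 2
g(10) = mex{0,1} = 2
g(11) = mex{0,1} = 2
g(12) = mex{0,1,2} = 3
g(13) = mex{1,2} = 0
g(14) = mex{1,2} = 0
So g(14) = 0.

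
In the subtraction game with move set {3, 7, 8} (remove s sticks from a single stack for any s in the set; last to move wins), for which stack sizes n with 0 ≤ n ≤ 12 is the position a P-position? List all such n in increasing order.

Build the Grundy sequence with g(k) = mex{g(k−s) : s ∈ {3, 7, 8}, s ≤ k}:
g(0) = mex{} = 0
g(1) = mex{} = 0
g(2) = mex{} = 0
g(3) = mex{0} = 1
g(4) = mex{0} = 1
g(5) = mex{0} = 1
g(6) = mex{1} = 0
g(7) = mex{0,1} = 2
g(8) = mex{0,1} = 2
g(9) = mex{0} = 1
g(10) = mex{0,1,2} = 3
g(11) = mex{1,2} = 0
g(12) = mex{1} = 0
The P-positions (g = 0) in 0..12 are 0, 1, 2, 6, 11, 12.

0, 1, 2, 6, 11, 12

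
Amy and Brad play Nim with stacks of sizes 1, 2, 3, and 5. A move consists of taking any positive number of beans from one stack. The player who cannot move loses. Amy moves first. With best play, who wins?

Amy wins

Compute the nim-sum pairwise:
1 ⊕ 2 = 3
3 ⊕ 3 = 0
0 ⊕ 5 = 5
The nim-sum is 5 ≠ 0, so this is an N-position: the player to move can win; Amy has a winning move.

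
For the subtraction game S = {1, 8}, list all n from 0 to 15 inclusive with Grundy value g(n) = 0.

0, 2, 4, 6, 9, 11, 13, 15

Compute g(0), g(1), … for moves {1, 8}:
k:     0  1  2  3  4  5  6  7  8  9 10 11 12 13 14 15
g(k):  0  1  0  1  0  1  0  1  2  0  1  0  1  0  1  0
The P-positions (g = 0) in 0..15 are 0, 2, 4, 6, 9, 11, 13, 15.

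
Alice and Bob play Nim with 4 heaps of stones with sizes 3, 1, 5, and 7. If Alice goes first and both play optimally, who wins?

Nim-sum: 3 ⊕ 1 ⊕ 5 ⊕ 7 = 0.
The nim-sum is 0, so this is a P-position: the player to move is in a losing position under optimal play; Alice is about to move from it and so loses — Bob wins.

Bob wins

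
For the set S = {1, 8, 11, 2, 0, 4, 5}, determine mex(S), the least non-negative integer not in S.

The values 0, 1, 2 are all present; 3 is the first non-negative integer missing from the set.

3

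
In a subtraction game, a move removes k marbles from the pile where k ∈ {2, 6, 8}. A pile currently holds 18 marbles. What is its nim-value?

Compute g(0), g(1), … for moves {2, 6, 8}:
k:     0  1  2  3  4  5  6  7  8  9 10 11 12 13 14 15 16 17 18
g(k):  0  0  1  1  0  0  1  1  2  2  3  3  2  2  0  0  1  1  0
So g(18) = 0.

0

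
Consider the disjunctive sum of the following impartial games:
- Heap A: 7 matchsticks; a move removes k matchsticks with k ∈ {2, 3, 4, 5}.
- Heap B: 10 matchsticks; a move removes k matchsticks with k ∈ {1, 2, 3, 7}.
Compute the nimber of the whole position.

For heap A, compute g(0), g(1), … with moves {2, 3, 4, 5}:
k:     0  1  2  3  4  5  6  7
g(k):  0  0  1  1  2  2  3  0
So g(7) = 0.
Grundy values for heap B (subtraction set {1, 2, 3, 7}):
g(0) = mex{} = 0
g(1) = mex{0} = 1
g(2) = mex{0,1} = 2
g(3) = mex{0,1,2} = 3
g(4) = mex{1,2,3} = 0
g(5) = mex{0,2,3} = 1
g(6) = mex{0,1,3} = 2
g(7) = mex{0,1,2} = 3
g(8) = mex{1,2,3} = 0
g(9) = mex{0,2,3} = 1
g(10) = mex{0,1,3} = 2
So g(10) = 2.
By the Sprague-Grundy theorem, the Grundy value of a sum of independent games is the XOR of the component values.
Combined value = 0 XOR 2 = 2.

2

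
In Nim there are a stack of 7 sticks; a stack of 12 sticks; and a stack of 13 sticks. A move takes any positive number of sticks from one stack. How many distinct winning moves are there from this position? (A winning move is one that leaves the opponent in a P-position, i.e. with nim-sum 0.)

3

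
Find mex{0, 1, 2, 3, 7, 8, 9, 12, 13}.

The values 0, 1, 2, 3 are all present; 4 is the first non-negative integer missing from the set.

4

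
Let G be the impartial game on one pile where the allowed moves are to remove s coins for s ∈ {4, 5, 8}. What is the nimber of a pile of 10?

Grundy values for subtraction set {4, 5, 8}:
k:     0  1  2  3  4  5  6  7  8  9 10
g(k):  0  0  0  0  1  1  1  1  2  2  2
So g(10) = 2.

2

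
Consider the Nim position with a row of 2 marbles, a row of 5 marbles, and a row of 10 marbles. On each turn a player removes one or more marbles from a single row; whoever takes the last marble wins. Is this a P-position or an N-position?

Nim-sum: 2 XOR 5 XOR 10 = 13.
The nim-sum is 13 ≠ 0, so this is an N-position: the player to move can win.

N-position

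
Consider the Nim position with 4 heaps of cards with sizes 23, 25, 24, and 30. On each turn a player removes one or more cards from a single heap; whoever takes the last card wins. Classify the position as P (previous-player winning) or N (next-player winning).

N-position

Compute the nim-sum pairwise:
23 XOR 25 = 14
14 XOR 24 = 22
22 XOR 30 = 8
The nim-sum is 8 ≠ 0, so this is an N-position: the player to move can win.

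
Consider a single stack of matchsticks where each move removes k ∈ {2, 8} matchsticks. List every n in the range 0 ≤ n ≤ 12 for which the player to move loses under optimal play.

0, 1, 4, 5, 10, 11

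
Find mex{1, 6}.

0

0 is not in the set, so the mex is 0.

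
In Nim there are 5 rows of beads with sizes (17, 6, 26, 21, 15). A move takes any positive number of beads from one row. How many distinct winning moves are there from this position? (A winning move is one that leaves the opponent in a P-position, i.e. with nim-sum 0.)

In binary:
  10001  (17)
  00110  (6)
  11010  (26)
  10101  (21)
  01111  (15)
  -----
  10111  (23)
The overall nim-sum is X = 23. A row of size p has a winning move iff p XOR X < p (reduce it to p XOR X).
  17: 17 XOR 23 = 6 < 17 — winning move (to 6).
  6: 6 XOR 23 = 17 ≥ 6 — no move.
  26: 26 XOR 23 = 13 < 26 — winning move (to 13).
  21: 21 XOR 23 = 2 < 21 — winning move (to 2).
  15: 15 XOR 23 = 24 ≥ 15 — no move.
That gives 3 winning moves.

3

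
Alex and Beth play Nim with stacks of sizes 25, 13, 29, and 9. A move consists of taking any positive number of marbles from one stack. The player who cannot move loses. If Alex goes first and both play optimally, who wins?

In binary:
  11001  (25)
  01101  (13)
  11101  (29)
  01001  (9)
  -----
  00000  (0)
The nim-sum is 0, so this is a P-position: the player to move is in a losing position under optimal play; Alex is about to move from it and so loses — Beth wins.

Beth wins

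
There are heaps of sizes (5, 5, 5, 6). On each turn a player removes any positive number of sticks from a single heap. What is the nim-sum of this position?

3

Compute the nim-sum pairwise:
5 ^ 5 = 0
0 ^ 5 = 5
5 ^ 6 = 3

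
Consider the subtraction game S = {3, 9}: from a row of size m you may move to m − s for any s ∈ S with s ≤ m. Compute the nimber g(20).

0

Build the Grundy sequence with g(k) = mex{g(k−s) : s ∈ {3, 9}, s ≤ k}:
k:     0  1  2  3  4  5  6  7  8  9 10 11 12 13 14 15 16 17 18 19 20
g(k):  0  0  0  1  1  1  0  0  0  1  1  1  0  0  0  1  1  1  0  0  0
So g(20) = 0.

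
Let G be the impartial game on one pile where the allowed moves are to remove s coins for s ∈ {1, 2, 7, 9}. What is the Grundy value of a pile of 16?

2

Build the Grundy sequence with g(k) = mex{g(k−s) : s ∈ {1, 2, 7, 9}, s ≤ k}:
k:     0  1  2  3  4  5  6  7  8  9 10 11 12 13 14 15 16
g(k):  0  1  2  0  1  2  0  1  2  3  4  0  1  2  0  1  2
So g(16) = 2.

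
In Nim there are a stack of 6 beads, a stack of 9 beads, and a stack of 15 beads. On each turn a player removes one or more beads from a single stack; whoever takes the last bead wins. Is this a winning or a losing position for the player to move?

Losing position

Compute the nim-sum pairwise:
6 XOR 9 = 15
15 XOR 15 = 0
The nim-sum is 0, so this is a P-position: the player to move is in a losing position under optimal play.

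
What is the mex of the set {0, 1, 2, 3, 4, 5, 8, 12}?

The values 0, 1, 2, 3, 4, 5 are all present; 6 is the first non-negative integer missing from the set.

6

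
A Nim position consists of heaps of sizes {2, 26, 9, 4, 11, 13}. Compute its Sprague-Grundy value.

Nim-sum: 2 ^ 26 ^ 9 ^ 4 ^ 11 ^ 13 = 19.

19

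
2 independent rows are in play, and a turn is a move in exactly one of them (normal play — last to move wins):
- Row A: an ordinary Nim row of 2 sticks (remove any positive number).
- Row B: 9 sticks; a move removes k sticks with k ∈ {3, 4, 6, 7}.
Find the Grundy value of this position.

Row A is a plain Nim row of size 2, so its Grundy value is 2.
For row B, compute g(0), g(1), … with moves {3, 4, 6, 7}:
g(0) = mex{} = 0
g(1) = mex{} = 0
g(2) = mex{} = 0
g(3) = mex{0} = 1
g(4) = mex{0} = 1
g(5) = mex{0} = 1
g(6) = mex{0,1} = 2
g(7) = mex{0,1} = 2
g(8) = mex{0,1} = 2
g(9) = mex{0,1,2} = 3
So g(9) = 3.
The value of a disjunctive sum is the nim-sum of the parts.
Combined value = 2 XOR 3 = 1.

1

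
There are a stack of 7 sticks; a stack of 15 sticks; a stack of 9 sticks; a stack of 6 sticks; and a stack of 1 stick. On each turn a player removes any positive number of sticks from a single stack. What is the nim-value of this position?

Nim-sum: 7 ⊕ 15 ⊕ 9 ⊕ 6 ⊕ 1 = 6.

6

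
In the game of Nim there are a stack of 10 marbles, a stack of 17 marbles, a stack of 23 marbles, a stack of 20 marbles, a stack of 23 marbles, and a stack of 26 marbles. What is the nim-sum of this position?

21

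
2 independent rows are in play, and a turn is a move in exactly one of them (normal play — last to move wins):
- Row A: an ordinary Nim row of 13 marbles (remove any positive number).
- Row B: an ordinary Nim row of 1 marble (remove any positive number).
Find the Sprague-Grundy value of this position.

12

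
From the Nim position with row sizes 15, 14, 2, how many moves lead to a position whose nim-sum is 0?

3

Bitwise XOR of the heap sizes:
  1111  (15)
  1110  (14)
  0010  (2)
  ----
  0011  (3)
The overall nim-sum is X = 3. A row of size p has a winning move iff p XOR X < p (reduce it to p XOR X).
  15: 15 XOR 3 = 12 < 15 — winning move (to 12).
  14: 14 XOR 3 = 13 < 14 — winning move (to 13).
  2: 2 XOR 3 = 1 < 2 — winning move (to 1).
That gives 3 winning moves.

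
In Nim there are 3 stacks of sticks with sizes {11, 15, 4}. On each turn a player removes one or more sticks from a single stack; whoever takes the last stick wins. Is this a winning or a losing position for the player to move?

Losing position

Bitwise XOR of the heap sizes:
  1011  (11)
  1111  (15)
  0100  (4)
  ----
  0000  (0)
The nim-sum is 0, so this is a P-position: the player to move is in a losing position under optimal play.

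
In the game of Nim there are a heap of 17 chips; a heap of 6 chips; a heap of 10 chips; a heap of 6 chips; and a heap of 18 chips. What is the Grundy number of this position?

Write each in binary and XOR column by column:
  10001  (17)
  00110  (6)
  01010  (10)
  00110  (6)
  10010  (18)
  -----
  01001  (9)

9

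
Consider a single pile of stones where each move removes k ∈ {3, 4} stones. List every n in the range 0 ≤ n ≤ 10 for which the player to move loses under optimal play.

0, 1, 2, 7, 8, 9

Compute g(0), g(1), … for moves {3, 4}:
g(0) = mex{} = 0
g(1) = mex{} = 0
g(2) = mex{} = 0
g(3) = mex{0} = 1
g(4) = mex{0} = 1
g(5) = mex{0} = 1
g(6) = mex{0,1} = 2
g(7) = mex{1} = 0
g(8) = mex{1} = 0
g(9) = mex{1,2} = 0
g(10) = mex{0,2} = 1
The P-positions (g = 0) in 0..10 are 0, 1, 2, 7, 8, 9.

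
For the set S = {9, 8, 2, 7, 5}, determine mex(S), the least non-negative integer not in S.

0

0 is not in the set, so the mex is 0.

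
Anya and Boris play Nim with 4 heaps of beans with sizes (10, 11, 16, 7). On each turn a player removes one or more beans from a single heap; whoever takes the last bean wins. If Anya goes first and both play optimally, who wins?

Nim-sum: 10 ⊕ 11 ⊕ 16 ⊕ 7 = 22.
The nim-sum is 22 ≠ 0, so this is an N-position: the player to move can win; Anya has a winning move.

Anya wins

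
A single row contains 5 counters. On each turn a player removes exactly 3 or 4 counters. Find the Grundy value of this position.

1

Grundy values for subtraction set {3, 4}:
g(0) = mex{} = 0
g(1) = mex{} = 0
g(2) = mex{} = 0
g(3) = mex{0} = 1
g(4) = mex{0} = 1
g(5) = mex{0} = 1
So g(5) = 1.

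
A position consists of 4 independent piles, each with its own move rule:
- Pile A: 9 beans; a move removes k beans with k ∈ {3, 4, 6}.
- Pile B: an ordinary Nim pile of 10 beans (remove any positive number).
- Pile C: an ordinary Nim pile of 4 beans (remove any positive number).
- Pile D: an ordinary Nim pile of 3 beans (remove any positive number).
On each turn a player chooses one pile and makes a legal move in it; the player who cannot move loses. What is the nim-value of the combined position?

13

Build the Grundy sequence for pile A with g(k) = mex{g(k−s) : s ∈ {3, 4, 6}, s ≤ k}:
g(0) = mex{} = 0
g(1) = mex{} = 0
g(2) = mex{} = 0
g(3) = mex{0} = 1
g(4) = mex{0} = 1
g(5) = mex{0} = 1
g(6) = mex{0,1} = 2
g(7) = mex{0,1} = 2
g(8) = mex{0,1} = 2
g(9) = mex{1,2} = 0
So g(9) = 0.
Pile B is a plain Nim pile of size 10, so its Grundy value is 10.
Pile C is a plain Nim pile of size 4, so its Grundy value is 4.
Pile D is a plain Nim pile of size 3, so its Grundy value is 3.
By the Sprague-Grundy theorem, the Grundy value of a sum of independent games is the XOR of the component values.
Combined value = 0 ⊕ 10 ⊕ 4 ⊕ 3 = 13.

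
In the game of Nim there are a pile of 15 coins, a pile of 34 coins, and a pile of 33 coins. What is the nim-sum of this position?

Compute the nim-sum pairwise:
15 ^ 34 = 45
45 ^ 33 = 12

12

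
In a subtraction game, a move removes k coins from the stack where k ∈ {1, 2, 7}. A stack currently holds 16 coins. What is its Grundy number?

1

Build the Grundy sequence with g(k) = mex{g(k−s) : s ∈ {1, 2, 7}, s ≤ k}:
k:     0  1  2  3  4  5  6  7  8  9 10 11 12 13 14 15 16
g(k):  0  1  2  0  1  2  0  1  2  0  1  2  0  1  2  0  1
So g(16) = 1.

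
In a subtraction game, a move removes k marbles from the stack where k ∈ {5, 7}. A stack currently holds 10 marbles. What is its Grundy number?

Grundy values for subtraction set {5, 7}:
k:     0  1  2  3  4  5  6  7  8  9 10
g(k):  0  0  0  0  0  1  1  1  1  1  2
So g(10) = 2.

2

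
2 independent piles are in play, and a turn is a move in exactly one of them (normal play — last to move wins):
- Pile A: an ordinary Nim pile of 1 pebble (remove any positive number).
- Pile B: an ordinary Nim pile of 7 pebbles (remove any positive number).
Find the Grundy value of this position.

Pile A is a plain Nim pile of size 1, so its Grundy value is 1.
Pile B is a plain Nim pile of size 7, so its Grundy value is 7.
The value of a disjunctive sum is the nim-sum of the parts.
Combined value = 1 XOR 7 = 6.

6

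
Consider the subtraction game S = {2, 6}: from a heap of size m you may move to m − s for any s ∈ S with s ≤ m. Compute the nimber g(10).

1

Compute g(0), g(1), … for moves {2, 6}:
k:     0  1  2  3  4  5  6  7  8  9 10
g(k):  0  0  1  1  0  0  1  1  0  0  1
So g(10) = 1.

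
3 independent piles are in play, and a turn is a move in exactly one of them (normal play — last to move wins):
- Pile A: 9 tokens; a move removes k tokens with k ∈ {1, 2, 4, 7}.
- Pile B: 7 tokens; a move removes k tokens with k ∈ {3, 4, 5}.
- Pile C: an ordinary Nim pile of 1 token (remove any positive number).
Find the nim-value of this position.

3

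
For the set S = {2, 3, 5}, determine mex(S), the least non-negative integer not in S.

0

0 is not in the set, so the mex is 0.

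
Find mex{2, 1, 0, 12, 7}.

3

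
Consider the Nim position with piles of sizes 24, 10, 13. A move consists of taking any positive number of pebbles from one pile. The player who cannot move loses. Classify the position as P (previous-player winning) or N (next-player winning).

Compute the nim-sum pairwise:
24 XOR 10 = 18
18 XOR 13 = 31
The nim-sum is 31 ≠ 0, so this is an N-position: the player to move can win.

N-position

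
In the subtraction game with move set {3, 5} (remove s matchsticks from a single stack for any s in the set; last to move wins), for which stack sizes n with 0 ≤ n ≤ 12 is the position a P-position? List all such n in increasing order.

0, 1, 2, 8, 9, 10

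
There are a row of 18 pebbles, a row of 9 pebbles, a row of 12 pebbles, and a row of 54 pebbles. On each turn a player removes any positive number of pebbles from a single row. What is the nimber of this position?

33

Bitwise XOR of the heap sizes:
  010010  (18)
  001001  (9)
  001100  (12)
  110110  (54)
  ------
  100001  (33)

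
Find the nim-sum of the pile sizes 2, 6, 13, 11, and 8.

Write each in binary and XOR column by column:
  0010  (2)
  0110  (6)
  1101  (13)
  1011  (11)
  1000  (8)
  ----
  1010  (10)

10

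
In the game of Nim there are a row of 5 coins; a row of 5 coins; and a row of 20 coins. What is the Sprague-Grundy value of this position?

20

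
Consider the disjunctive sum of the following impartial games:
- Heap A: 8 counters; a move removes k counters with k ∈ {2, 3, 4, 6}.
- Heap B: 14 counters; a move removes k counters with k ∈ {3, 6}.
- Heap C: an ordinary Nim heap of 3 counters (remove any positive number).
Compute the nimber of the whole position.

For heap A, compute g(0), g(1), … with moves {2, 3, 4, 6}:
k:     0  1  2  3  4  5  6  7  8
g(k):  0  0  1  1  2  2  3  3  0
So g(8) = 0.
For heap B, compute g(0), g(1), … with moves {3, 6}:
k:     0  1  2  3  4  5  6  7  8  9 10 11 12 13 14
g(k):  0  0  0  1  1  1  2  2  2  0  0  0  1  1  1
So g(14) = 1.
Heap C is a plain Nim heap of size 3, so its Grundy value is 3.
The value of a disjunctive sum is the nim-sum of the parts.
Combined value = 0 ⊕ 1 ⊕ 3 = 2.

2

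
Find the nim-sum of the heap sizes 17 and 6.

Nim-sum: 17 XOR 6 = 23.

23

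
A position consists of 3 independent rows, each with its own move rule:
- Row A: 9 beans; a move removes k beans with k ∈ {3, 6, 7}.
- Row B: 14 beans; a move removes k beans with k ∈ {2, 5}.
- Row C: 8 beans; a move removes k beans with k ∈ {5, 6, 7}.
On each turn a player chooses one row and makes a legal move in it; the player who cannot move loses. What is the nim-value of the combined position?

2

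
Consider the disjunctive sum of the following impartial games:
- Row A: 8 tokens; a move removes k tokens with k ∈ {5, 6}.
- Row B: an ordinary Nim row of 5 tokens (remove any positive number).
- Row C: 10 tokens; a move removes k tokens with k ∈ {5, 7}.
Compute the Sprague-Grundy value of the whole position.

6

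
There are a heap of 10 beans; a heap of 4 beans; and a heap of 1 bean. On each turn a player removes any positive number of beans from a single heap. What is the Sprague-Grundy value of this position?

15

Write each in binary and XOR column by column:
  1010  (10)
  0100  (4)
  0001  (1)
  ----
  1111  (15)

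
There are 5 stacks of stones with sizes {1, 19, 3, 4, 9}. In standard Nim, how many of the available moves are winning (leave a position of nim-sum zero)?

1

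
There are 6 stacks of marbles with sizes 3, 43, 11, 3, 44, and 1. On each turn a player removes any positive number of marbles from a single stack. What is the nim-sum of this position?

In binary:
  000011  (3)
  101011  (43)
  001011  (11)
  000011  (3)
  101100  (44)
  000001  (1)
  ------
  001101  (13)

13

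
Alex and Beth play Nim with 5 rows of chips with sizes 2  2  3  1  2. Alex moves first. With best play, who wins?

Beth wins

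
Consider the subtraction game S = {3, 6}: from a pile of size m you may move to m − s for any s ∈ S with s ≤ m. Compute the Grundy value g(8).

2

Grundy values for subtraction set {3, 6}:
k:     0  1  2  3  4  5  6  7  8
g(k):  0  0  0  1  1  1  2  2  2
So g(8) = 2.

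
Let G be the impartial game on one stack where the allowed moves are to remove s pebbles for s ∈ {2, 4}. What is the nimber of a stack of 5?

Grundy values for subtraction set {2, 4}:
g(0) = mex{} = 0
g(1) = mex{} = 0
g(2) = mex{0} = 1
g(3) = mex{0} = 1
g(4) = mex{0,1} = 2
g(5) = mex{0,1} = 2
So g(5) = 2.

2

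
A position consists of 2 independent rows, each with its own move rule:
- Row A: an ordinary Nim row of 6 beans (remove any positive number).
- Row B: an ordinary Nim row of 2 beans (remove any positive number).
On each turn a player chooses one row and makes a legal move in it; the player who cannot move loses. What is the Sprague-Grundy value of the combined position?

4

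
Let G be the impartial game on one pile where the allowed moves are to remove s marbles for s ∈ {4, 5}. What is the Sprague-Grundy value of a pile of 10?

0

Compute g(0), g(1), … for moves {4, 5}:
k:     0  1  2  3  4  5  6  7  8  9 10
g(k):  0  0  0  0  1  1  1  1  2  0  0
So g(10) = 0.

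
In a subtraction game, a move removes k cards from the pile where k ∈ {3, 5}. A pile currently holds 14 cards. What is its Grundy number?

2

Compute g(0), g(1), … for moves {3, 5}:
g(0) = mex{} = 0
g(1) = mex{} = 0
g(2) = mex{} = 0
g(3) = mex{0} = 1
g(4) = mex{0} = 1
g(5) = mex{0} = 1
g(6) = mex{0,1} = 2
g(7) = mex{0,1} = 2
g(8) = mex{1} = 0
g(9) = mex{1,2} = 0
g(10) = mex{1,2} = 0
g(11) = mex{0,2} = 1
g(12) = mex{0,2} = 1
g(13) = mex{0} = 1
g(14) = mex{0,1} = 2
So g(14) = 2.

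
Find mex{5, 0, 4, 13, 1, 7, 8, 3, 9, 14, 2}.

6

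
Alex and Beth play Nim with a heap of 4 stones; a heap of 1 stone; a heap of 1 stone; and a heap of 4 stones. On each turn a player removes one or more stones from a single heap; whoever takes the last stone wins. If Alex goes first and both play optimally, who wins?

Beth wins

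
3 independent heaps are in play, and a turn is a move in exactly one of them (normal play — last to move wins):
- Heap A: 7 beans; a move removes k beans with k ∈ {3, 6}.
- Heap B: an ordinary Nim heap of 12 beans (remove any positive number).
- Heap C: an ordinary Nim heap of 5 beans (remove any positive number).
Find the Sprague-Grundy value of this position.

11

For heap A, compute g(0), g(1), … with moves {3, 6}:
k:     0  1  2  3  4  5  6  7
g(k):  0  0  0  1  1  1  2  2
So g(7) = 2.
Heap B is a plain Nim heap of size 12, so its Grundy value is 12.
Heap C is a plain Nim heap of size 5, so its Grundy value is 5.
The value of a disjunctive sum is the nim-sum of the parts.
Combined value = 2 XOR 12 XOR 5 = 11.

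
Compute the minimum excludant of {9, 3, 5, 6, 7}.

0 is not in the set, so the mex is 0.

0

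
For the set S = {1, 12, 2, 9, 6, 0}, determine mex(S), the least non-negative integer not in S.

3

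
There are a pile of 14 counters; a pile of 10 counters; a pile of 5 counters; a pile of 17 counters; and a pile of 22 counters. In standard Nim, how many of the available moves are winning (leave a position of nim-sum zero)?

Compute the nim-sum pairwise:
14 ^ 10 = 4
4 ^ 5 = 1
1 ^ 17 = 16
16 ^ 22 = 6
The overall nim-sum is X = 6. A pile of size p has a winning move iff p XOR X < p (reduce it to p XOR X).
  14: 14 XOR 6 = 8 < 14 — winning move (to 8).
  10: 10 XOR 6 = 12 ≥ 10 — no move.
  5: 5 XOR 6 = 3 < 5 — winning move (to 3).
  17: 17 XOR 6 = 23 ≥ 17 — no move.
  22: 22 XOR 6 = 16 < 22 — winning move (to 16).
That gives 3 winning moves.

3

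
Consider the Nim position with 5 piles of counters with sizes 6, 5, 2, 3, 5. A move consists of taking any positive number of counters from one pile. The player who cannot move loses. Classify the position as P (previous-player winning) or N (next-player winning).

In binary:
  110  (6)
  101  (5)
  010  (2)
  011  (3)
  101  (5)
  ---
  111  (7)
The nim-sum is 7 ≠ 0, so this is an N-position: the player to move can win.

N-position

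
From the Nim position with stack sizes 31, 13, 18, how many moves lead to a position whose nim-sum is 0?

0

Write each in binary and XOR column by column:
  11111  (31)
  01101  (13)
  10010  (18)
  -----
  00000  (0)
The nim-sum is already 0, so every move leaves a nonzero nim-sum — there are no winning moves.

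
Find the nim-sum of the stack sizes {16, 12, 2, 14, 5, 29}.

8

Nim-sum: 16 ⊕ 12 ⊕ 2 ⊕ 14 ⊕ 5 ⊕ 29 = 8.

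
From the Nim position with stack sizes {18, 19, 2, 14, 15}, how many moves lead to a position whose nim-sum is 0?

Nim-sum: 18 ⊕ 19 ⊕ 2 ⊕ 14 ⊕ 15 = 2.
The overall nim-sum is X = 2. A stack of size p has a winning move iff p XOR X < p (reduce it to p XOR X).
  18: 18 XOR 2 = 16 < 18 — winning move (to 16).
  19: 19 XOR 2 = 17 < 19 — winning move (to 17).
  2: 2 XOR 2 = 0 < 2 — winning move (to 0).
  14: 14 XOR 2 = 12 < 14 — winning move (to 12).
  15: 15 XOR 2 = 13 < 15 — winning move (to 13).
That gives 5 winning moves.

5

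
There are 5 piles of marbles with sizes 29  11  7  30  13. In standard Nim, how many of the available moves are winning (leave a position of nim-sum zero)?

3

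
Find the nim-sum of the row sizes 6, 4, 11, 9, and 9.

Compute the nim-sum pairwise:
6 XOR 4 = 2
2 XOR 11 = 9
9 XOR 9 = 0
0 XOR 9 = 9

9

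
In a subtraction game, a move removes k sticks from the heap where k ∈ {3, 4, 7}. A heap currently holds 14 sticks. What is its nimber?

Build the Grundy sequence with g(k) = mex{g(k−s) : s ∈ {3, 4, 7}, s ≤ k}:
k:     0  1  2  3  4  5  6  7  8  9 10 11 12 13 14
g(k):  0  0  0  1  1  1  2  2  2  3  0  0  0  1  1
So g(14) = 1.

1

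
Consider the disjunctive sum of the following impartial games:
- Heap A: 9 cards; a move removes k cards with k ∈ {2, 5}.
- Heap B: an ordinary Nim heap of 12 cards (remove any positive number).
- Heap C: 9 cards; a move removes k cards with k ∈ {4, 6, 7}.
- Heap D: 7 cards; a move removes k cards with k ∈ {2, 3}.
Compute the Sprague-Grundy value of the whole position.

14

For heap A, compute g(0), g(1), … with moves {2, 5}:
k:     0  1  2  3  4  5  6  7  8  9
g(k):  0  0  1  1  0  2  1  0  0  1
So g(9) = 1.
Heap B is a plain Nim heap of size 12, so its Grundy value is 12.
Build the Grundy sequence for heap C with g(k) = mex{g(k−s) : s ∈ {4, 6, 7}, s ≤ k}:
g(0) = mex{} = 0
g(1) = mex{} = 0
g(2) = mex{} = 0
g(3) = mex{} = 0
g(4) = mex{0} = 1
g(5) = mex{0} = 1
g(6) = mex{0} = 1
g(7) = mex{0} = 1
g(8) = mex{0,1} = 2
g(9) = mex{0,1} = 2
So g(9) = 2.
Build the Grundy sequence for heap D with g(k) = mex{g(k−s) : s ∈ {2, 3}, s ≤ k}:
g(0) = mex{} = 0
g(1) = mex{} = 0
g(2) = mex{0} = 1
g(3) = mex{0} = 1
g(4) = mex{0,1} = 2
g(5) = mex{1} = 0
g(6) = mex{1,2} = 0
g(7) = mex{0,2} = 1
So g(7) = 1.
By the Sprague-Grundy theorem, the Grundy value of a sum of independent games is the XOR of the component values.
Combined value = 1 XOR 12 XOR 2 XOR 1 = 14.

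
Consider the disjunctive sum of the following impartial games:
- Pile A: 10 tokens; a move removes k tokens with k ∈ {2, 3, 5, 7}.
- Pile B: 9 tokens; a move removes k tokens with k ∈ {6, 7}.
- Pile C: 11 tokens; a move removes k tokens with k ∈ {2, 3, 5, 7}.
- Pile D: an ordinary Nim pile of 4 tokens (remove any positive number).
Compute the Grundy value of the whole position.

4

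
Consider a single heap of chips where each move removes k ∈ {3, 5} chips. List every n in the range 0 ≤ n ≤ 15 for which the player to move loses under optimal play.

0, 1, 2, 8, 9, 10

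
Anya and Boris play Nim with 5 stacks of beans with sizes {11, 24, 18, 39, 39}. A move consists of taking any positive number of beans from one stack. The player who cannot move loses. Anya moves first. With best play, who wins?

Bitwise XOR of the heap sizes:
  001011  (11)
  011000  (24)
  010010  (18)
  100111  (39)
  100111  (39)
  ------
  000001  (1)
The nim-sum is 1 ≠ 0, so this is an N-position: the player to move can win; Anya has a winning move.

Anya wins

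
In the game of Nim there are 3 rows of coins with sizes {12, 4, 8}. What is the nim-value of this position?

Compute the nim-sum pairwise:
12 ⊕ 4 = 8
8 ⊕ 8 = 0

0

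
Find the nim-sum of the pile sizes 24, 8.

16

Compute the nim-sum pairwise:
24 ⊕ 8 = 16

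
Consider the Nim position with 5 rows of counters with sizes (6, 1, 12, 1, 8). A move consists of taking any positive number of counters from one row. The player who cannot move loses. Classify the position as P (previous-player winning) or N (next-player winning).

N-position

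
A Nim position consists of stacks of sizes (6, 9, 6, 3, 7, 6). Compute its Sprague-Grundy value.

Nim-sum: 6 ⊕ 9 ⊕ 6 ⊕ 3 ⊕ 7 ⊕ 6 = 11.

11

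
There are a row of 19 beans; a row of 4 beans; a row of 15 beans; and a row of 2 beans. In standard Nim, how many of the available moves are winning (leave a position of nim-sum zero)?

1

Nim-sum: 19 ^ 4 ^ 15 ^ 2 = 26.
The overall nim-sum is X = 26. A row of size p has a winning move iff p XOR X < p (reduce it to p XOR X).
  19: 19 XOR 26 = 9 < 19 — winning move (to 9).
  4: 4 XOR 26 = 30 ≥ 4 — no move.
  15: 15 XOR 26 = 21 ≥ 15 — no move.
  2: 2 XOR 26 = 24 ≥ 2 — no move.
That gives 1 winning move.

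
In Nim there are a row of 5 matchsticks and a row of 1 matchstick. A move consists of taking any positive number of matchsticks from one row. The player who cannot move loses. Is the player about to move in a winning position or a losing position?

Compute the nim-sum pairwise:
5 XOR 1 = 4
The nim-sum is 4 ≠ 0, so this is an N-position: the player to move can win.

Winning position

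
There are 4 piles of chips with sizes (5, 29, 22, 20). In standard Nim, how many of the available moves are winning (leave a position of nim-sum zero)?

Write each in binary and XOR column by column:
  00101  (5)
  11101  (29)
  10110  (22)
  10100  (20)
  -----
  11010  (26)
The overall nim-sum is X = 26. A pile of size p has a winning move iff p XOR X < p (reduce it to p XOR X).
  5: 5 XOR 26 = 31 ≥ 5 — no move.
  29: 29 XOR 26 = 7 < 29 — winning move (to 7).
  22: 22 XOR 26 = 12 < 22 — winning move (to 12).
  20: 20 XOR 26 = 14 < 20 — winning move (to 14).
That gives 3 winning moves.

3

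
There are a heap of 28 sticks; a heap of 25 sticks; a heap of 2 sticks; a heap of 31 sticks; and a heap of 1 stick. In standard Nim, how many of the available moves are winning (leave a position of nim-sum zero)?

Write each in binary and XOR column by column:
  11100  (28)
  11001  (25)
  00010  (2)
  11111  (31)
  00001  (1)
  -----
  11001  (25)
The overall nim-sum is X = 25. A heap of size p has a winning move iff p XOR X < p (reduce it to p XOR X).
  28: 28 XOR 25 = 5 < 28 — winning move (to 5).
  25: 25 XOR 25 = 0 < 25 — winning move (to 0).
  2: 2 XOR 25 = 27 ≥ 2 — no move.
  31: 31 XOR 25 = 6 < 31 — winning move (to 6).
  1: 1 XOR 25 = 24 ≥ 1 — no move.
That gives 3 winning moves.

3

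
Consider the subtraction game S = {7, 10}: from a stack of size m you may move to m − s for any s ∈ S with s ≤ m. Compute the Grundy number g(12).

1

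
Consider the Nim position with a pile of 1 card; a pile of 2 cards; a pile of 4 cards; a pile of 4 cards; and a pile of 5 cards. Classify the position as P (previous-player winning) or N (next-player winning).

N-position

Nim-sum: 1 ⊕ 2 ⊕ 4 ⊕ 4 ⊕ 5 = 6.
The nim-sum is 6 ≠ 0, so this is an N-position: the player to move can win.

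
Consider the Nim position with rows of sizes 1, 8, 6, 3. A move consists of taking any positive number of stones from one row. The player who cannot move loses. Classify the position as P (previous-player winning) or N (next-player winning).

N-position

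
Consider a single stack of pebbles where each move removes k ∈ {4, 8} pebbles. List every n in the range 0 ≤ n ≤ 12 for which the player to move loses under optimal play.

0, 1, 2, 3, 12

Build the Grundy sequence with g(k) = mex{g(k−s) : s ∈ {4, 8}, s ≤ k}:
g(0) = mex{} = 0
g(1) = mex{} = 0
g(2) = mex{} = 0
g(3) = mex{} = 0
g(4) = mex{0} = 1
g(5) = mex{0} = 1
g(6) = mex{0} = 1
g(7) = mex{0} = 1
g(8) = mex{0,1} = 2
g(9) = mex{0,1} = 2
g(10) = mex{0,1} = 2
g(11) = mex{0,1} = 2
g(12) = mex{1,2} = 0
The P-positions (g = 0) in 0..12 are 0, 1, 2, 3, 12.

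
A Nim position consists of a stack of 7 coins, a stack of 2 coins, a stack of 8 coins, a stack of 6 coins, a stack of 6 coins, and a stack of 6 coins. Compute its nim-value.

Compute the nim-sum pairwise:
7 ⊕ 2 = 5
5 ⊕ 8 = 13
13 ⊕ 6 = 11
11 ⊕ 6 = 13
13 ⊕ 6 = 11

11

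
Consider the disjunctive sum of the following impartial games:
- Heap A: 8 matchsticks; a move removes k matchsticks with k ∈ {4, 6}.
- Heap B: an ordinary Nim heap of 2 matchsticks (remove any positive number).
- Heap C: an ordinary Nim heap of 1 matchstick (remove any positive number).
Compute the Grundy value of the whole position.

1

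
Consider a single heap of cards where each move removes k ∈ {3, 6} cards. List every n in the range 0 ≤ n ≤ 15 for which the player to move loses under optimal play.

0, 1, 2, 9, 10, 11

Compute g(0), g(1), … for moves {3, 6}:
k:     0  1  2  3  4  5  6  7  8  9 10 11 12 13 14 15
g(k):  0  0  0  1  1  1  2  2  2  0  0  0  1  1  1  2
The P-positions (g = 0) in 0..15 are 0, 1, 2, 9, 10, 11.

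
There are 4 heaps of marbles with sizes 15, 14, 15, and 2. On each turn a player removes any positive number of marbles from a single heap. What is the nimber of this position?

Compute the nim-sum pairwise:
15 XOR 14 = 1
1 XOR 15 = 14
14 XOR 2 = 12

12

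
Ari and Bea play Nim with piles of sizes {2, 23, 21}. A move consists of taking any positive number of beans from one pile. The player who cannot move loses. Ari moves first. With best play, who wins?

Bea wins

Compute the nim-sum pairwise:
2 ⊕ 23 = 21
21 ⊕ 21 = 0
The nim-sum is 0, so this is a P-position: the player to move is in a losing position under optimal play; Ari is about to move from it and so loses — Bea wins.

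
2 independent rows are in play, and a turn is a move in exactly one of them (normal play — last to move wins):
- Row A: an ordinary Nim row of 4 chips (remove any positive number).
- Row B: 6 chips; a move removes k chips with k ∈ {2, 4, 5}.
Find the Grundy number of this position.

7

Row A is a plain Nim row of size 4, so its Grundy value is 4.
Build the Grundy sequence for row B with g(k) = mex{g(k−s) : s ∈ {2, 4, 5}, s ≤ k}:
g(0) = mex{} = 0
g(1) = mex{} = 0
g(2) = mex{0} = 1
g(3) = mex{0} = 1
g(4) = mex{0,1} = 2
g(5) = mex{0,1} = 2
g(6) = mex{0,1,2} = 3
So g(6) = 3.
The value of a disjunctive sum is the nim-sum of the parts.
Combined value = 4 XOR 3 = 7.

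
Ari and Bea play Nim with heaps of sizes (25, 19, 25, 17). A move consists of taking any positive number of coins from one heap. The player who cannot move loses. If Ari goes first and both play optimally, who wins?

Nim-sum: 25 ⊕ 19 ⊕ 25 ⊕ 17 = 2.
The nim-sum is 2 ≠ 0, so this is an N-position: the player to move can win; Ari has a winning move.

Ari wins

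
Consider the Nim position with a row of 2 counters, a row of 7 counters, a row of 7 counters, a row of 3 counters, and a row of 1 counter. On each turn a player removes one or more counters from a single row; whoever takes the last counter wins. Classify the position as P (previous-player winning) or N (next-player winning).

P-position

Write each in binary and XOR column by column:
  010  (2)
  111  (7)
  111  (7)
  011  (3)
  001  (1)
  ---
  000  (0)
The nim-sum is 0, so this is a P-position: the player to move is in a losing position under optimal play.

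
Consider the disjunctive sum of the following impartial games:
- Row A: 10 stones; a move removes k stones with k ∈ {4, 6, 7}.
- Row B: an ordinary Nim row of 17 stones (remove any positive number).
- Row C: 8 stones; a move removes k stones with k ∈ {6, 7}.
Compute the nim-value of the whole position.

18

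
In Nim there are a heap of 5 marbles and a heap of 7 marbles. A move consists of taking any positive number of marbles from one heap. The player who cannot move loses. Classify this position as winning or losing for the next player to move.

In binary:
  101  (5)
  111  (7)
  ---
  010  (2)
The nim-sum is 2 ≠ 0, so this is an N-position: the player to move can win.

Winning position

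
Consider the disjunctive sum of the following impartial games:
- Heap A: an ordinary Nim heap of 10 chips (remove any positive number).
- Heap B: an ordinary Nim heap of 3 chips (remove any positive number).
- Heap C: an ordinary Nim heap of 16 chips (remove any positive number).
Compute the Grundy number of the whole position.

25

Heap A is a plain Nim heap of size 10, so its Grundy value is 10.
Heap B is a plain Nim heap of size 3, so its Grundy value is 3.
Heap C is a plain Nim heap of size 16, so its Grundy value is 16.
By the Sprague-Grundy theorem, the Grundy value of a sum of independent games is the XOR of the component values.
Combined value = 10 XOR 3 XOR 16 = 25.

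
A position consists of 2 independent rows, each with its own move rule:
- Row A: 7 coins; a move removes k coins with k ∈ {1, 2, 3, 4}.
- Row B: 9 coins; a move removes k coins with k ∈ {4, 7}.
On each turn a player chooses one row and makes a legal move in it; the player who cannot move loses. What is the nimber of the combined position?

0

Grundy values for row A (subtraction set {1, 2, 3, 4}):
k:     0  1  2  3  4  5  6  7
g(k):  0  1  2  3  4  0  1  2
So g(7) = 2.
Grundy values for row B (subtraction set {4, 7}):
g(0) = mex{} = 0
g(1) = mex{} = 0
g(2) = mex{} = 0
g(3) = mex{} = 0
g(4) = mex{0} = 1
g(5) = mex{0} = 1
g(6) = mex{0} = 1
g(7) = mex{0} = 1
g(8) = mex{0,1} = 2
g(9) = mex{0,1} = 2
So g(9) = 2.
The value of a disjunctive sum is the nim-sum of the parts.
Combined value = 2 XOR 2 = 0.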